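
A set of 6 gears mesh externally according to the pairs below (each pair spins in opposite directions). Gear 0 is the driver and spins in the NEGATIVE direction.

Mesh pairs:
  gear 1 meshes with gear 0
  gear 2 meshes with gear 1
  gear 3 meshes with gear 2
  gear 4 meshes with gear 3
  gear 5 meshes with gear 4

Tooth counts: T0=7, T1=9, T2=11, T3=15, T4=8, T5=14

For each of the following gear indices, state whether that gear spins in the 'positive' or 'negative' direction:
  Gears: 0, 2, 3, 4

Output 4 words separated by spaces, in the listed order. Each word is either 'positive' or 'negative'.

Answer: negative negative positive negative

Derivation:
Gear 0 (driver): negative (depth 0)
  gear 1: meshes with gear 0 -> depth 1 -> positive (opposite of gear 0)
  gear 2: meshes with gear 1 -> depth 2 -> negative (opposite of gear 1)
  gear 3: meshes with gear 2 -> depth 3 -> positive (opposite of gear 2)
  gear 4: meshes with gear 3 -> depth 4 -> negative (opposite of gear 3)
  gear 5: meshes with gear 4 -> depth 5 -> positive (opposite of gear 4)
Queried indices 0, 2, 3, 4 -> negative, negative, positive, negative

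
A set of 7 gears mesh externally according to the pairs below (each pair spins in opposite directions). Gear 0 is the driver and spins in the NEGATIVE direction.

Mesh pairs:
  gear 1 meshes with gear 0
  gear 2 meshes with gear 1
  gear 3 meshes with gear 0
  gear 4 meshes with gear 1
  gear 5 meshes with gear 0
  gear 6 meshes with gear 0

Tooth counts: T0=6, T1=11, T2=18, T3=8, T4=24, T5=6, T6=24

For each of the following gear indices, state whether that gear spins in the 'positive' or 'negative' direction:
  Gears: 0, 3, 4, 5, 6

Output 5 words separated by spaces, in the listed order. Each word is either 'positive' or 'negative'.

Gear 0 (driver): negative (depth 0)
  gear 1: meshes with gear 0 -> depth 1 -> positive (opposite of gear 0)
  gear 2: meshes with gear 1 -> depth 2 -> negative (opposite of gear 1)
  gear 3: meshes with gear 0 -> depth 1 -> positive (opposite of gear 0)
  gear 4: meshes with gear 1 -> depth 2 -> negative (opposite of gear 1)
  gear 5: meshes with gear 0 -> depth 1 -> positive (opposite of gear 0)
  gear 6: meshes with gear 0 -> depth 1 -> positive (opposite of gear 0)
Queried indices 0, 3, 4, 5, 6 -> negative, positive, negative, positive, positive

Answer: negative positive negative positive positive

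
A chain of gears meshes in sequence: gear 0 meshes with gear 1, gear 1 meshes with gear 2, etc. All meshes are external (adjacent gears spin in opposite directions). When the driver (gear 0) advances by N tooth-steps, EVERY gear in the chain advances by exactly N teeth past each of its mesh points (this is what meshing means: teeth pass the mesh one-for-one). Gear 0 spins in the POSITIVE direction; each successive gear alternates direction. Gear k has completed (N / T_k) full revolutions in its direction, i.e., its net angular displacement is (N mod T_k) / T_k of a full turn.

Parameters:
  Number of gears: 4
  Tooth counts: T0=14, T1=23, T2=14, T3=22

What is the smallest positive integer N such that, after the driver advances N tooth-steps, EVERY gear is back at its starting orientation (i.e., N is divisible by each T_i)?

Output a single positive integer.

Answer: 3542

Derivation:
Gear k returns to start when N is a multiple of T_k.
All gears at start simultaneously when N is a common multiple of [14, 23, 14, 22]; the smallest such N is lcm(14, 23, 14, 22).
Start: lcm = T0 = 14
Fold in T1=23: gcd(14, 23) = 1; lcm(14, 23) = 14 * 23 / 1 = 322 / 1 = 322
Fold in T2=14: gcd(322, 14) = 14; lcm(322, 14) = 322 * 14 / 14 = 4508 / 14 = 322
Fold in T3=22: gcd(322, 22) = 2; lcm(322, 22) = 322 * 22 / 2 = 7084 / 2 = 3542
Full cycle length = 3542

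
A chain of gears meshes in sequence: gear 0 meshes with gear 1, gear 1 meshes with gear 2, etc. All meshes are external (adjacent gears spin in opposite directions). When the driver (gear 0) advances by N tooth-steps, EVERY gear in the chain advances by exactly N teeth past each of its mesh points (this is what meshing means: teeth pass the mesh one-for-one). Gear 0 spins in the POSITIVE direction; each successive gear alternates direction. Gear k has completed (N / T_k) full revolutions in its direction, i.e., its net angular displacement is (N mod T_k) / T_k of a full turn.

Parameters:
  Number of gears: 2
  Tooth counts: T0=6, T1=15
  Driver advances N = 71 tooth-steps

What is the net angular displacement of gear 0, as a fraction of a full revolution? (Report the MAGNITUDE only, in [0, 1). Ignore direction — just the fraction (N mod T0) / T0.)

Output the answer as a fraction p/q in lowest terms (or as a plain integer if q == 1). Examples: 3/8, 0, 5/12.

Chain of 2 gears, tooth counts: [6, 15]
  gear 0: T0=6, direction=positive, advance = 71 mod 6 = 5 teeth = 5/6 turn
  gear 1: T1=15, direction=negative, advance = 71 mod 15 = 11 teeth = 11/15 turn
Gear 0: 71 mod 6 = 5
Fraction = 5 / 6 = 5/6 (gcd(5,6)=1) = 5/6

Answer: 5/6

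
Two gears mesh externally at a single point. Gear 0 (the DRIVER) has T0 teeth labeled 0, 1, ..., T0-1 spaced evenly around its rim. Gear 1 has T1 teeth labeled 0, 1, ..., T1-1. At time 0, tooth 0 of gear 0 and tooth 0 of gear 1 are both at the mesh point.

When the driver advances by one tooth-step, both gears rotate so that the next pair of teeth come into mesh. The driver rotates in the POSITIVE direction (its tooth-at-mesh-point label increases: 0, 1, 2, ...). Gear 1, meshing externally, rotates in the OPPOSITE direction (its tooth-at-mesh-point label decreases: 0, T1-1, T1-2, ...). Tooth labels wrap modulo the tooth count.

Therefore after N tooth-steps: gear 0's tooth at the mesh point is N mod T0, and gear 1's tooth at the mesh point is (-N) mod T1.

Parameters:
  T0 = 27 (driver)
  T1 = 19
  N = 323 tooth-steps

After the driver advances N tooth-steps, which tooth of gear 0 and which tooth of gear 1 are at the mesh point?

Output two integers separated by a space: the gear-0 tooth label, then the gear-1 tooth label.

Gear 0 (driver, T0=27): tooth at mesh = N mod T0
  323 = 11 * 27 + 26, so 323 mod 27 = 26
  gear 0 tooth = 26
Gear 1 (driven, T1=19): tooth at mesh = (-N) mod T1
  323 = 17 * 19 + 0, so 323 mod 19 = 0
  (-323) mod 19 = 0
Mesh after 323 steps: gear-0 tooth 26 meets gear-1 tooth 0

Answer: 26 0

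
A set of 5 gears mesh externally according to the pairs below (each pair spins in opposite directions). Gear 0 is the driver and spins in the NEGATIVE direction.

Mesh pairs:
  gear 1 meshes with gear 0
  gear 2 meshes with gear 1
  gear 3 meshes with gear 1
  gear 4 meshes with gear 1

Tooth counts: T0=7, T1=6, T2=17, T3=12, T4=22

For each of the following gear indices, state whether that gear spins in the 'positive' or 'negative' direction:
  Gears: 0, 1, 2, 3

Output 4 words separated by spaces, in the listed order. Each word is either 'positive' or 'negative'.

Answer: negative positive negative negative

Derivation:
Gear 0 (driver): negative (depth 0)
  gear 1: meshes with gear 0 -> depth 1 -> positive (opposite of gear 0)
  gear 2: meshes with gear 1 -> depth 2 -> negative (opposite of gear 1)
  gear 3: meshes with gear 1 -> depth 2 -> negative (opposite of gear 1)
  gear 4: meshes with gear 1 -> depth 2 -> negative (opposite of gear 1)
Queried indices 0, 1, 2, 3 -> negative, positive, negative, negative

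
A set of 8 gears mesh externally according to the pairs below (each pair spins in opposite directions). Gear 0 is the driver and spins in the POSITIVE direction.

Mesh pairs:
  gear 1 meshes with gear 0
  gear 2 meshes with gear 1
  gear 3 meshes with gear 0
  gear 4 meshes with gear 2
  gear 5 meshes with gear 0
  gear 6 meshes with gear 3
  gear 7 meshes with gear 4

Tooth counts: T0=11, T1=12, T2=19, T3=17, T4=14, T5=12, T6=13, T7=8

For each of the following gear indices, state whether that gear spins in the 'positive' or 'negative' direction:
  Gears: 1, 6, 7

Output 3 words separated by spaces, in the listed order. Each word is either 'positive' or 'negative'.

Answer: negative positive positive

Derivation:
Gear 0 (driver): positive (depth 0)
  gear 1: meshes with gear 0 -> depth 1 -> negative (opposite of gear 0)
  gear 2: meshes with gear 1 -> depth 2 -> positive (opposite of gear 1)
  gear 3: meshes with gear 0 -> depth 1 -> negative (opposite of gear 0)
  gear 4: meshes with gear 2 -> depth 3 -> negative (opposite of gear 2)
  gear 5: meshes with gear 0 -> depth 1 -> negative (opposite of gear 0)
  gear 6: meshes with gear 3 -> depth 2 -> positive (opposite of gear 3)
  gear 7: meshes with gear 4 -> depth 4 -> positive (opposite of gear 4)
Queried indices 1, 6, 7 -> negative, positive, positive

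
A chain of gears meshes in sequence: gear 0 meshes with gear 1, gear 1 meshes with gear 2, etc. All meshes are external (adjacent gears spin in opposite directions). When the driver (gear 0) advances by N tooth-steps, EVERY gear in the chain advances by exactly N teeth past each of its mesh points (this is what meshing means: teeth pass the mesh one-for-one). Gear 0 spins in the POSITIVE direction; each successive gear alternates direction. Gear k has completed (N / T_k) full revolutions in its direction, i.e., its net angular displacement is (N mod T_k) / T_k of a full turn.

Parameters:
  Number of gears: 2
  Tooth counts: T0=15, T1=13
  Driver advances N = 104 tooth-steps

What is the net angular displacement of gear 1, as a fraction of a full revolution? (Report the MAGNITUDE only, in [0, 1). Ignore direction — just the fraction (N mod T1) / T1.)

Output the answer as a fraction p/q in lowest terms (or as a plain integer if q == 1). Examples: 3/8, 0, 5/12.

Chain of 2 gears, tooth counts: [15, 13]
  gear 0: T0=15, direction=positive, advance = 104 mod 15 = 14 teeth = 14/15 turn
  gear 1: T1=13, direction=negative, advance = 104 mod 13 = 0 teeth = 0/13 turn
Gear 1: 104 mod 13 = 0
Fraction = 0 / 13 = 0/1 (gcd(0,13)=13) = 0

Answer: 0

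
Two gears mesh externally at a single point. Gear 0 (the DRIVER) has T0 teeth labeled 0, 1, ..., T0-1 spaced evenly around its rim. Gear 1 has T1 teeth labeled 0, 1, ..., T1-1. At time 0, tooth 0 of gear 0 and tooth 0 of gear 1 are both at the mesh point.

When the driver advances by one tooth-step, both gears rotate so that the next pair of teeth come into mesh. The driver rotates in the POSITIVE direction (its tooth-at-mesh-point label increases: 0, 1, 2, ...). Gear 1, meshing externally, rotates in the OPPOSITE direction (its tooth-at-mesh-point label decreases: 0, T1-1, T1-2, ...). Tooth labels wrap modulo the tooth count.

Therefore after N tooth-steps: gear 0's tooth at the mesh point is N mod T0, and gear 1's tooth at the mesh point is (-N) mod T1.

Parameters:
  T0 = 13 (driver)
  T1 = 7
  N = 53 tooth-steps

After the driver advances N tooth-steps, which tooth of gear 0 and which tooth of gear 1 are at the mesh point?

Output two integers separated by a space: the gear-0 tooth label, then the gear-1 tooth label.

Answer: 1 3

Derivation:
Gear 0 (driver, T0=13): tooth at mesh = N mod T0
  53 = 4 * 13 + 1, so 53 mod 13 = 1
  gear 0 tooth = 1
Gear 1 (driven, T1=7): tooth at mesh = (-N) mod T1
  53 = 7 * 7 + 4, so 53 mod 7 = 4
  (-53) mod 7 = (-4) mod 7 = 7 - 4 = 3
Mesh after 53 steps: gear-0 tooth 1 meets gear-1 tooth 3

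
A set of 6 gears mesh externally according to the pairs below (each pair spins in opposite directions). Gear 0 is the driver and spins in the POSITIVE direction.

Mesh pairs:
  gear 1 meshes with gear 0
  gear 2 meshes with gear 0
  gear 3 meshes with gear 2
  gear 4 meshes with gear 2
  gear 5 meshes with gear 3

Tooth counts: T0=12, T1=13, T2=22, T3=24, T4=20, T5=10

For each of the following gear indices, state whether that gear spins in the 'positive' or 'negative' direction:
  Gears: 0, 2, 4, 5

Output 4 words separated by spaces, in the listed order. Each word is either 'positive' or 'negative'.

Gear 0 (driver): positive (depth 0)
  gear 1: meshes with gear 0 -> depth 1 -> negative (opposite of gear 0)
  gear 2: meshes with gear 0 -> depth 1 -> negative (opposite of gear 0)
  gear 3: meshes with gear 2 -> depth 2 -> positive (opposite of gear 2)
  gear 4: meshes with gear 2 -> depth 2 -> positive (opposite of gear 2)
  gear 5: meshes with gear 3 -> depth 3 -> negative (opposite of gear 3)
Queried indices 0, 2, 4, 5 -> positive, negative, positive, negative

Answer: positive negative positive negative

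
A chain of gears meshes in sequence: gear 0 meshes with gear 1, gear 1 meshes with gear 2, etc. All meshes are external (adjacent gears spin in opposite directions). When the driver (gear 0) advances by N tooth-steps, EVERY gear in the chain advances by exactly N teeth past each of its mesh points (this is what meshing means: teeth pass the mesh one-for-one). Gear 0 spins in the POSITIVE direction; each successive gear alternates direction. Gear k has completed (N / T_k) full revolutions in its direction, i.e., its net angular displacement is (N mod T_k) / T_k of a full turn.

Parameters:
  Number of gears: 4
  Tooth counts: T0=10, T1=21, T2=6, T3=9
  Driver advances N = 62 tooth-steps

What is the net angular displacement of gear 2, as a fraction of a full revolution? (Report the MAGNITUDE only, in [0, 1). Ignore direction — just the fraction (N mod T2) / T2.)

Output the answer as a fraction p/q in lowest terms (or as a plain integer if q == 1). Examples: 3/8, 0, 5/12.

Chain of 4 gears, tooth counts: [10, 21, 6, 9]
  gear 0: T0=10, direction=positive, advance = 62 mod 10 = 2 teeth = 2/10 turn
  gear 1: T1=21, direction=negative, advance = 62 mod 21 = 20 teeth = 20/21 turn
  gear 2: T2=6, direction=positive, advance = 62 mod 6 = 2 teeth = 2/6 turn
  gear 3: T3=9, direction=negative, advance = 62 mod 9 = 8 teeth = 8/9 turn
Gear 2: 62 mod 6 = 2
Fraction = 2 / 6 = 1/3 (gcd(2,6)=2) = 1/3

Answer: 1/3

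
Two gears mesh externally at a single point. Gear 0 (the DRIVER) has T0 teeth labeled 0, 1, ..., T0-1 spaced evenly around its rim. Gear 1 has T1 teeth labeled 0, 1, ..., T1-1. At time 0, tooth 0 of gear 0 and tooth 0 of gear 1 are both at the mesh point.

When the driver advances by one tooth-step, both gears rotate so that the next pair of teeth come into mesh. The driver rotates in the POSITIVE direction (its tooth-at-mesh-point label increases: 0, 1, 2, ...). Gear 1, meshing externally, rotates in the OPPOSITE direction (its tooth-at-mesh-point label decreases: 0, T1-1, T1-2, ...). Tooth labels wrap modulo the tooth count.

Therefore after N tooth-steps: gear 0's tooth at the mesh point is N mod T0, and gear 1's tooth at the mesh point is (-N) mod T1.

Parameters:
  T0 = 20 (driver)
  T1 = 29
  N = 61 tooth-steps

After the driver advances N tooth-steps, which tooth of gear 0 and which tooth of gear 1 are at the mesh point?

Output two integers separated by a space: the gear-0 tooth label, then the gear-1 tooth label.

Answer: 1 26

Derivation:
Gear 0 (driver, T0=20): tooth at mesh = N mod T0
  61 = 3 * 20 + 1, so 61 mod 20 = 1
  gear 0 tooth = 1
Gear 1 (driven, T1=29): tooth at mesh = (-N) mod T1
  61 = 2 * 29 + 3, so 61 mod 29 = 3
  (-61) mod 29 = (-3) mod 29 = 29 - 3 = 26
Mesh after 61 steps: gear-0 tooth 1 meets gear-1 tooth 26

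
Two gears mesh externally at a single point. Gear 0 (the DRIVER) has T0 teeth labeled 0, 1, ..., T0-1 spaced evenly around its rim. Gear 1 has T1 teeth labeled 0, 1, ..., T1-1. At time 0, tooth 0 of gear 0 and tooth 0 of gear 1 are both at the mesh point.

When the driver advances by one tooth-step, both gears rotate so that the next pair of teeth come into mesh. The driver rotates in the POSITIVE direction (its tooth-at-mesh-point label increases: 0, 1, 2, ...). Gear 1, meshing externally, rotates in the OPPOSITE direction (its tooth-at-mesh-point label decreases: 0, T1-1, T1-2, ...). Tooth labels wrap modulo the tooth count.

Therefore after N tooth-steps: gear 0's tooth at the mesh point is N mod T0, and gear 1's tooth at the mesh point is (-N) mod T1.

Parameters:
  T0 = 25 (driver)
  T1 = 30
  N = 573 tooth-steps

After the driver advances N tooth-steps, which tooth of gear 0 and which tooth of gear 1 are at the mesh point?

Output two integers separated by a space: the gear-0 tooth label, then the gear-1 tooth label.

Answer: 23 27

Derivation:
Gear 0 (driver, T0=25): tooth at mesh = N mod T0
  573 = 22 * 25 + 23, so 573 mod 25 = 23
  gear 0 tooth = 23
Gear 1 (driven, T1=30): tooth at mesh = (-N) mod T1
  573 = 19 * 30 + 3, so 573 mod 30 = 3
  (-573) mod 30 = (-3) mod 30 = 30 - 3 = 27
Mesh after 573 steps: gear-0 tooth 23 meets gear-1 tooth 27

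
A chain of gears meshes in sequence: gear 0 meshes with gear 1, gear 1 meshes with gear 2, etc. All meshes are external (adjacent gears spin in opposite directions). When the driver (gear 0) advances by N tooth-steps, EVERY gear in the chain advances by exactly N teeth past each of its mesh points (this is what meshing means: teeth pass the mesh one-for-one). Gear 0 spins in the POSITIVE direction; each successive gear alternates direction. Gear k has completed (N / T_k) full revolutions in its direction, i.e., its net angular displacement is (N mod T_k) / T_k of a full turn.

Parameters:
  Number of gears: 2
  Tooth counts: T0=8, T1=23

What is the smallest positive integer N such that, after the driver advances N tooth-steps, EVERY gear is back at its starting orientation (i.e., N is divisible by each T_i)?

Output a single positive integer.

Gear k returns to start when N is a multiple of T_k.
All gears at start simultaneously when N is a common multiple of [8, 23]; the smallest such N is lcm(8, 23).
Start: lcm = T0 = 8
Fold in T1=23: gcd(8, 23) = 1; lcm(8, 23) = 8 * 23 / 1 = 184 / 1 = 184
Full cycle length = 184

Answer: 184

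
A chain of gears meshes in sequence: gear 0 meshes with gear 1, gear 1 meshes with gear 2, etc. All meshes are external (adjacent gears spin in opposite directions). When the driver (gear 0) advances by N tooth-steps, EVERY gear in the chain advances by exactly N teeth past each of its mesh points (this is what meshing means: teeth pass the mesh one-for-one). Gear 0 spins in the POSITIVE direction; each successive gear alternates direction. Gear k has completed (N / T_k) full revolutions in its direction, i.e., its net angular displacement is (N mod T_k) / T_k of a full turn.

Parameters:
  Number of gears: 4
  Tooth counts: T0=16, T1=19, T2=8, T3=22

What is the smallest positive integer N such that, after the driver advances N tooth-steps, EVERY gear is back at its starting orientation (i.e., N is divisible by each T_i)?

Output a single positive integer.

Gear k returns to start when N is a multiple of T_k.
All gears at start simultaneously when N is a common multiple of [16, 19, 8, 22]; the smallest such N is lcm(16, 19, 8, 22).
Start: lcm = T0 = 16
Fold in T1=19: gcd(16, 19) = 1; lcm(16, 19) = 16 * 19 / 1 = 304 / 1 = 304
Fold in T2=8: gcd(304, 8) = 8; lcm(304, 8) = 304 * 8 / 8 = 2432 / 8 = 304
Fold in T3=22: gcd(304, 22) = 2; lcm(304, 22) = 304 * 22 / 2 = 6688 / 2 = 3344
Full cycle length = 3344

Answer: 3344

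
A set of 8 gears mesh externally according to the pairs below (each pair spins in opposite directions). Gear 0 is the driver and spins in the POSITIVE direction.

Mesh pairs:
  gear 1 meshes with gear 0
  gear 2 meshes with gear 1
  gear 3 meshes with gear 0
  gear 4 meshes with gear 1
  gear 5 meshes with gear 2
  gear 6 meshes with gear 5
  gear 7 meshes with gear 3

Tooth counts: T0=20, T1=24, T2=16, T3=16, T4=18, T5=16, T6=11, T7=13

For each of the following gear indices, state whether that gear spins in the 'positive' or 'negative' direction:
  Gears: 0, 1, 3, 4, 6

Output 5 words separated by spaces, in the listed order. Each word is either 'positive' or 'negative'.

Gear 0 (driver): positive (depth 0)
  gear 1: meshes with gear 0 -> depth 1 -> negative (opposite of gear 0)
  gear 2: meshes with gear 1 -> depth 2 -> positive (opposite of gear 1)
  gear 3: meshes with gear 0 -> depth 1 -> negative (opposite of gear 0)
  gear 4: meshes with gear 1 -> depth 2 -> positive (opposite of gear 1)
  gear 5: meshes with gear 2 -> depth 3 -> negative (opposite of gear 2)
  gear 6: meshes with gear 5 -> depth 4 -> positive (opposite of gear 5)
  gear 7: meshes with gear 3 -> depth 2 -> positive (opposite of gear 3)
Queried indices 0, 1, 3, 4, 6 -> positive, negative, negative, positive, positive

Answer: positive negative negative positive positive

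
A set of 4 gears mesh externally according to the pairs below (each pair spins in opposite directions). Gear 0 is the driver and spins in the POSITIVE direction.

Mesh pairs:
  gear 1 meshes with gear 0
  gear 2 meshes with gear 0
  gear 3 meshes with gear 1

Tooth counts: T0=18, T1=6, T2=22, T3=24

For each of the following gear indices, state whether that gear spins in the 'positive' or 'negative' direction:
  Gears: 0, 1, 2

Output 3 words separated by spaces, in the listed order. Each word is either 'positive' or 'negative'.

Answer: positive negative negative

Derivation:
Gear 0 (driver): positive (depth 0)
  gear 1: meshes with gear 0 -> depth 1 -> negative (opposite of gear 0)
  gear 2: meshes with gear 0 -> depth 1 -> negative (opposite of gear 0)
  gear 3: meshes with gear 1 -> depth 2 -> positive (opposite of gear 1)
Queried indices 0, 1, 2 -> positive, negative, negative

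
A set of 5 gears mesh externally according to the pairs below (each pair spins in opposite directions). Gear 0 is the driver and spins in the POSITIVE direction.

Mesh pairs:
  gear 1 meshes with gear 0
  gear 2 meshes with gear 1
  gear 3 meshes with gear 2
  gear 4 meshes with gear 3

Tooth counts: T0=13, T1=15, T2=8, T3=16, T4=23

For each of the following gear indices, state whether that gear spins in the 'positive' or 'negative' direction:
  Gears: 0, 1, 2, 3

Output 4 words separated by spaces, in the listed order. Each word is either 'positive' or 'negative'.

Gear 0 (driver): positive (depth 0)
  gear 1: meshes with gear 0 -> depth 1 -> negative (opposite of gear 0)
  gear 2: meshes with gear 1 -> depth 2 -> positive (opposite of gear 1)
  gear 3: meshes with gear 2 -> depth 3 -> negative (opposite of gear 2)
  gear 4: meshes with gear 3 -> depth 4 -> positive (opposite of gear 3)
Queried indices 0, 1, 2, 3 -> positive, negative, positive, negative

Answer: positive negative positive negative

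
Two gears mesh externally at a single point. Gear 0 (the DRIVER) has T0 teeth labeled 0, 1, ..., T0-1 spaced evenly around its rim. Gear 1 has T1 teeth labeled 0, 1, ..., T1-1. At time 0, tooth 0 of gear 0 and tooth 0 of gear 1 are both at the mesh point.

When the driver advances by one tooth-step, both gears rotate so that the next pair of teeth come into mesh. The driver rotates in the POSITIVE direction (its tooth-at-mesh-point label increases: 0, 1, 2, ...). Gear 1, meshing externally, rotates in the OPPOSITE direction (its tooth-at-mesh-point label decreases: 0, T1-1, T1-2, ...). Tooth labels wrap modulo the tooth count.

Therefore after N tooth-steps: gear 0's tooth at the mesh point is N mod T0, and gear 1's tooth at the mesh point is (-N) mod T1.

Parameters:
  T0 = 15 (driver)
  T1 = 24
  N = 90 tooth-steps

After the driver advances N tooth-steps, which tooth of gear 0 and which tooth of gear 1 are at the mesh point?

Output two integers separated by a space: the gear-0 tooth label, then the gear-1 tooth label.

Answer: 0 6

Derivation:
Gear 0 (driver, T0=15): tooth at mesh = N mod T0
  90 = 6 * 15 + 0, so 90 mod 15 = 0
  gear 0 tooth = 0
Gear 1 (driven, T1=24): tooth at mesh = (-N) mod T1
  90 = 3 * 24 + 18, so 90 mod 24 = 18
  (-90) mod 24 = (-18) mod 24 = 24 - 18 = 6
Mesh after 90 steps: gear-0 tooth 0 meets gear-1 tooth 6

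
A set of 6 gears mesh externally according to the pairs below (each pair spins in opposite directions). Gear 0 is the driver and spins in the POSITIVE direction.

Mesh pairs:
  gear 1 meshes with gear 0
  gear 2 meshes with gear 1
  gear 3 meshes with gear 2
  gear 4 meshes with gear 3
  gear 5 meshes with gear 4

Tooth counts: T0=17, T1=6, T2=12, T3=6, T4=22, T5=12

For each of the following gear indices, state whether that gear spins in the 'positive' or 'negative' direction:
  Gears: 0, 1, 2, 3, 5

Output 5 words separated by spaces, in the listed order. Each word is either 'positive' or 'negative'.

Answer: positive negative positive negative negative

Derivation:
Gear 0 (driver): positive (depth 0)
  gear 1: meshes with gear 0 -> depth 1 -> negative (opposite of gear 0)
  gear 2: meshes with gear 1 -> depth 2 -> positive (opposite of gear 1)
  gear 3: meshes with gear 2 -> depth 3 -> negative (opposite of gear 2)
  gear 4: meshes with gear 3 -> depth 4 -> positive (opposite of gear 3)
  gear 5: meshes with gear 4 -> depth 5 -> negative (opposite of gear 4)
Queried indices 0, 1, 2, 3, 5 -> positive, negative, positive, negative, negative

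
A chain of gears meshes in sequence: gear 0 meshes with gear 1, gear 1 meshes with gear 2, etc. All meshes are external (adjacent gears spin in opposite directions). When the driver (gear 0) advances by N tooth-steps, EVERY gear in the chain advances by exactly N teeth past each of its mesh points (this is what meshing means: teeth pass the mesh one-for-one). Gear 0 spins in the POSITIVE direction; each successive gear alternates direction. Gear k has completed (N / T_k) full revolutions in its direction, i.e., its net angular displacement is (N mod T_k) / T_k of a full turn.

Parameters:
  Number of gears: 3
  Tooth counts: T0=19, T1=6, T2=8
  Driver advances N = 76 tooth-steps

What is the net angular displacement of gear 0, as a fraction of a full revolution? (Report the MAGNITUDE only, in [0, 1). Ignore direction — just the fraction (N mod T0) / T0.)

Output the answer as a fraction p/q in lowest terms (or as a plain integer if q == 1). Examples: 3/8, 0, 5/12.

Answer: 0

Derivation:
Chain of 3 gears, tooth counts: [19, 6, 8]
  gear 0: T0=19, direction=positive, advance = 76 mod 19 = 0 teeth = 0/19 turn
  gear 1: T1=6, direction=negative, advance = 76 mod 6 = 4 teeth = 4/6 turn
  gear 2: T2=8, direction=positive, advance = 76 mod 8 = 4 teeth = 4/8 turn
Gear 0: 76 mod 19 = 0
Fraction = 0 / 19 = 0/1 (gcd(0,19)=19) = 0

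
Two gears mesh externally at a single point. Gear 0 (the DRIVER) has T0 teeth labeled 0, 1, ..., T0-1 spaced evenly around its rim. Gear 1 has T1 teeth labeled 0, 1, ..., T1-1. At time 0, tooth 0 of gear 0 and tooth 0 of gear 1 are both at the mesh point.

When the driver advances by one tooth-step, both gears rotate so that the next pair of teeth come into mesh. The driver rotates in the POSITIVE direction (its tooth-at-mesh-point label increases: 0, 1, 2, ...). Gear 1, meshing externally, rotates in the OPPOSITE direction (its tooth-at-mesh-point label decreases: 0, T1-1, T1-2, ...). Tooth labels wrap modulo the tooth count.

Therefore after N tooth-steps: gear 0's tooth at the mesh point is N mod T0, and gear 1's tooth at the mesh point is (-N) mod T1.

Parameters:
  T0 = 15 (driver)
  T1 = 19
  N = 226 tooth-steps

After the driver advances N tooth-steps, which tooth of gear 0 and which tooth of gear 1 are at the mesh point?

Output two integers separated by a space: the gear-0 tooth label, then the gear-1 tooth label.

Gear 0 (driver, T0=15): tooth at mesh = N mod T0
  226 = 15 * 15 + 1, so 226 mod 15 = 1
  gear 0 tooth = 1
Gear 1 (driven, T1=19): tooth at mesh = (-N) mod T1
  226 = 11 * 19 + 17, so 226 mod 19 = 17
  (-226) mod 19 = (-17) mod 19 = 19 - 17 = 2
Mesh after 226 steps: gear-0 tooth 1 meets gear-1 tooth 2

Answer: 1 2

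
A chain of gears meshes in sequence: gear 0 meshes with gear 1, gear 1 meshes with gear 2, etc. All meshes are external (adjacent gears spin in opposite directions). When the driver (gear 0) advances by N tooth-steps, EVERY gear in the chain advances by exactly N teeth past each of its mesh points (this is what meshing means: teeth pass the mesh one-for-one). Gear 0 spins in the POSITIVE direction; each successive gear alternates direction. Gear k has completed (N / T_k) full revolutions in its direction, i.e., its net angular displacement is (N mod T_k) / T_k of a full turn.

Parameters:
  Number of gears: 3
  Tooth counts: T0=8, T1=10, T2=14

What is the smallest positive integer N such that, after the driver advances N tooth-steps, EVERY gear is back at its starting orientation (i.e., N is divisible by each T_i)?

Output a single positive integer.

Gear k returns to start when N is a multiple of T_k.
All gears at start simultaneously when N is a common multiple of [8, 10, 14]; the smallest such N is lcm(8, 10, 14).
Start: lcm = T0 = 8
Fold in T1=10: gcd(8, 10) = 2; lcm(8, 10) = 8 * 10 / 2 = 80 / 2 = 40
Fold in T2=14: gcd(40, 14) = 2; lcm(40, 14) = 40 * 14 / 2 = 560 / 2 = 280
Full cycle length = 280

Answer: 280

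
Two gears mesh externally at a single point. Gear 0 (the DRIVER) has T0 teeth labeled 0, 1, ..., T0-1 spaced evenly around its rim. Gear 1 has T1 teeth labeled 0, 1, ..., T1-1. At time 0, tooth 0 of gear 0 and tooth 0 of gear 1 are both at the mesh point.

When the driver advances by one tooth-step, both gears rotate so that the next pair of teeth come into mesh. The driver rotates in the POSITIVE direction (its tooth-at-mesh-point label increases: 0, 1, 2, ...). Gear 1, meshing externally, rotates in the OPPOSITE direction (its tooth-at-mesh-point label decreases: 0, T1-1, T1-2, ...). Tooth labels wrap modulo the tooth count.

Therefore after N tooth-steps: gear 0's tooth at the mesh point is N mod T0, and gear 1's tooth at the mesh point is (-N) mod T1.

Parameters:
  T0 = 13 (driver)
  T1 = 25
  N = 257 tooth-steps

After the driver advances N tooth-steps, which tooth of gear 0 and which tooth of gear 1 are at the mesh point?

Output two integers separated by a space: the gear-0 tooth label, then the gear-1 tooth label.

Gear 0 (driver, T0=13): tooth at mesh = N mod T0
  257 = 19 * 13 + 10, so 257 mod 13 = 10
  gear 0 tooth = 10
Gear 1 (driven, T1=25): tooth at mesh = (-N) mod T1
  257 = 10 * 25 + 7, so 257 mod 25 = 7
  (-257) mod 25 = (-7) mod 25 = 25 - 7 = 18
Mesh after 257 steps: gear-0 tooth 10 meets gear-1 tooth 18

Answer: 10 18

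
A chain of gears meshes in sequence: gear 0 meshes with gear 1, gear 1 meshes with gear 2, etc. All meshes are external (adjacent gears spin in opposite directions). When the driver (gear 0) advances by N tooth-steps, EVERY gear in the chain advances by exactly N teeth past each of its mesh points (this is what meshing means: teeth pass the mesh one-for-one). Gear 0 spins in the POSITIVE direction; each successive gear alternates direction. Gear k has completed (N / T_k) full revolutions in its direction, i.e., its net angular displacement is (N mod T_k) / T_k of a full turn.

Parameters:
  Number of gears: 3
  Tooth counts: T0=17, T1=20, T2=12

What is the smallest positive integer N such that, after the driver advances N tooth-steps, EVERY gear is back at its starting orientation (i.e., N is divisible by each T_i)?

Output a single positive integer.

Gear k returns to start when N is a multiple of T_k.
All gears at start simultaneously when N is a common multiple of [17, 20, 12]; the smallest such N is lcm(17, 20, 12).
Start: lcm = T0 = 17
Fold in T1=20: gcd(17, 20) = 1; lcm(17, 20) = 17 * 20 / 1 = 340 / 1 = 340
Fold in T2=12: gcd(340, 12) = 4; lcm(340, 12) = 340 * 12 / 4 = 4080 / 4 = 1020
Full cycle length = 1020

Answer: 1020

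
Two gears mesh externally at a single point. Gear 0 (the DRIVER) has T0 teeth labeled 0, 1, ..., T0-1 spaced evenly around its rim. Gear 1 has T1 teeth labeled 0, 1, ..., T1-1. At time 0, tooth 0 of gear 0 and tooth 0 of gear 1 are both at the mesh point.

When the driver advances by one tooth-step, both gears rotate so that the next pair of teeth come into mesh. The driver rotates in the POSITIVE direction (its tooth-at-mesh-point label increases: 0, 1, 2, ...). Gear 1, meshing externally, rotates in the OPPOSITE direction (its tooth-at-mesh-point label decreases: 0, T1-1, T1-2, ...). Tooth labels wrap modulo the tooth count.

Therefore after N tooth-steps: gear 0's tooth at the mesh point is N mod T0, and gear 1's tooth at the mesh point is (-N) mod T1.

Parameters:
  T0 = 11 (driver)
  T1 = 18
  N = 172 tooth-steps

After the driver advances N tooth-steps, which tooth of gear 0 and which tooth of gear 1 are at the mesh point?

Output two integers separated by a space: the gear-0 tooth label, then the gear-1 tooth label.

Answer: 7 8

Derivation:
Gear 0 (driver, T0=11): tooth at mesh = N mod T0
  172 = 15 * 11 + 7, so 172 mod 11 = 7
  gear 0 tooth = 7
Gear 1 (driven, T1=18): tooth at mesh = (-N) mod T1
  172 = 9 * 18 + 10, so 172 mod 18 = 10
  (-172) mod 18 = (-10) mod 18 = 18 - 10 = 8
Mesh after 172 steps: gear-0 tooth 7 meets gear-1 tooth 8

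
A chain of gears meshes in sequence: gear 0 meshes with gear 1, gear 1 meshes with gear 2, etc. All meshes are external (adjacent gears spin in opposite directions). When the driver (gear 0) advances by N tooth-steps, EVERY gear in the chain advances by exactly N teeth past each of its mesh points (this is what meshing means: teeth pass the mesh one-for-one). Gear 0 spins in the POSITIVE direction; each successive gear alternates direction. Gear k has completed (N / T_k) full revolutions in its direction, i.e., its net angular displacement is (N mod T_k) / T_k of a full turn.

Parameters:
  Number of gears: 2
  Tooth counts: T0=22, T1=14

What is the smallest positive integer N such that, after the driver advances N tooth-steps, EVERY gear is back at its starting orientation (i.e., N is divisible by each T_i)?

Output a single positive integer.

Gear k returns to start when N is a multiple of T_k.
All gears at start simultaneously when N is a common multiple of [22, 14]; the smallest such N is lcm(22, 14).
Start: lcm = T0 = 22
Fold in T1=14: gcd(22, 14) = 2; lcm(22, 14) = 22 * 14 / 2 = 308 / 2 = 154
Full cycle length = 154

Answer: 154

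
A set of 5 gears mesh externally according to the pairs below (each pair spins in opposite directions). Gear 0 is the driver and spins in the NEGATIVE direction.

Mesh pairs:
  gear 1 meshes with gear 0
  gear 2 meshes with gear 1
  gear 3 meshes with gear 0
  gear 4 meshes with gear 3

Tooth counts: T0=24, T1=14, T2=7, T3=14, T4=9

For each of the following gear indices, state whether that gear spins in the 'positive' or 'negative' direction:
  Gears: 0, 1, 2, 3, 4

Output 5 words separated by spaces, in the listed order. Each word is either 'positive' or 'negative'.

Gear 0 (driver): negative (depth 0)
  gear 1: meshes with gear 0 -> depth 1 -> positive (opposite of gear 0)
  gear 2: meshes with gear 1 -> depth 2 -> negative (opposite of gear 1)
  gear 3: meshes with gear 0 -> depth 1 -> positive (opposite of gear 0)
  gear 4: meshes with gear 3 -> depth 2 -> negative (opposite of gear 3)
Queried indices 0, 1, 2, 3, 4 -> negative, positive, negative, positive, negative

Answer: negative positive negative positive negative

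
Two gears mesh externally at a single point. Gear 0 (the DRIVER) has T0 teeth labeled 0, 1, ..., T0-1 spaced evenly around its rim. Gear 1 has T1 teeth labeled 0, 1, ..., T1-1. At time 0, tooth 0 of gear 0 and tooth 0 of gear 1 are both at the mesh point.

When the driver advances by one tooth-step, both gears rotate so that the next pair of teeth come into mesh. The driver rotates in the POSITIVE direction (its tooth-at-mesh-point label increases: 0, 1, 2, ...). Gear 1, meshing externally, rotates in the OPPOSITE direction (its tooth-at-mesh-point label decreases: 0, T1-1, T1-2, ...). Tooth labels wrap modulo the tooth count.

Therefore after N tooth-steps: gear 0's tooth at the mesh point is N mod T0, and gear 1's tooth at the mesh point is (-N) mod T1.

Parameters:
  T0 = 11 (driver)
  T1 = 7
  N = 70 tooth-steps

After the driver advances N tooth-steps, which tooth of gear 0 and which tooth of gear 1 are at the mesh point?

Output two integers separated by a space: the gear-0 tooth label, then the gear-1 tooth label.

Answer: 4 0

Derivation:
Gear 0 (driver, T0=11): tooth at mesh = N mod T0
  70 = 6 * 11 + 4, so 70 mod 11 = 4
  gear 0 tooth = 4
Gear 1 (driven, T1=7): tooth at mesh = (-N) mod T1
  70 = 10 * 7 + 0, so 70 mod 7 = 0
  (-70) mod 7 = 0
Mesh after 70 steps: gear-0 tooth 4 meets gear-1 tooth 0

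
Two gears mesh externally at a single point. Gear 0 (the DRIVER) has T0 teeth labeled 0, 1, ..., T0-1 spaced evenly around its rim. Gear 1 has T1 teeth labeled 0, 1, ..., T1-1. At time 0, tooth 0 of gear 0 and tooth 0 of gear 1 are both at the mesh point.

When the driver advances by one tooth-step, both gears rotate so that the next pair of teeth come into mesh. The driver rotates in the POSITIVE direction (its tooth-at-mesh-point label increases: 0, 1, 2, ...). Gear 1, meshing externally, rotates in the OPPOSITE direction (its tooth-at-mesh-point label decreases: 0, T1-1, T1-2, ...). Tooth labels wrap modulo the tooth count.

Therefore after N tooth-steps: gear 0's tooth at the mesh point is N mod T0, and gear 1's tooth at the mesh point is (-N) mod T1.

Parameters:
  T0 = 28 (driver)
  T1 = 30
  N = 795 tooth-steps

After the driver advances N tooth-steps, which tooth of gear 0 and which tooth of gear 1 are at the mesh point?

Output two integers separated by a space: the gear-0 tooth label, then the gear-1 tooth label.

Answer: 11 15

Derivation:
Gear 0 (driver, T0=28): tooth at mesh = N mod T0
  795 = 28 * 28 + 11, so 795 mod 28 = 11
  gear 0 tooth = 11
Gear 1 (driven, T1=30): tooth at mesh = (-N) mod T1
  795 = 26 * 30 + 15, so 795 mod 30 = 15
  (-795) mod 30 = (-15) mod 30 = 30 - 15 = 15
Mesh after 795 steps: gear-0 tooth 11 meets gear-1 tooth 15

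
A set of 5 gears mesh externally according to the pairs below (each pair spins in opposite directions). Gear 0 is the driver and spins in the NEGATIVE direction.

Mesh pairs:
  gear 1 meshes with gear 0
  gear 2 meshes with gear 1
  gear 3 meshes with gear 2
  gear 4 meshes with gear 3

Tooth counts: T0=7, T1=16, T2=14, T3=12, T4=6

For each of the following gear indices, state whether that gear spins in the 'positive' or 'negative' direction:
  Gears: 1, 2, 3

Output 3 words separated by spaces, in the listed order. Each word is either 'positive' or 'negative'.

Answer: positive negative positive

Derivation:
Gear 0 (driver): negative (depth 0)
  gear 1: meshes with gear 0 -> depth 1 -> positive (opposite of gear 0)
  gear 2: meshes with gear 1 -> depth 2 -> negative (opposite of gear 1)
  gear 3: meshes with gear 2 -> depth 3 -> positive (opposite of gear 2)
  gear 4: meshes with gear 3 -> depth 4 -> negative (opposite of gear 3)
Queried indices 1, 2, 3 -> positive, negative, positive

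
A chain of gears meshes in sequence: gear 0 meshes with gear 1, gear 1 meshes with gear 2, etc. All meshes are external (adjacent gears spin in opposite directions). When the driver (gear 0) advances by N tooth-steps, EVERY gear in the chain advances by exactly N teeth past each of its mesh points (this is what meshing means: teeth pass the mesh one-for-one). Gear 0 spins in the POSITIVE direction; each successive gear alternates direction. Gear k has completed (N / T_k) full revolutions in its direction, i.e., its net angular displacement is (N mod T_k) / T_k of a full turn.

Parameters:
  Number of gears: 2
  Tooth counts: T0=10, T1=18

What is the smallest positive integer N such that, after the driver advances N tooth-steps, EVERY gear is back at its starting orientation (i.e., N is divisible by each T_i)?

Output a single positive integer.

Gear k returns to start when N is a multiple of T_k.
All gears at start simultaneously when N is a common multiple of [10, 18]; the smallest such N is lcm(10, 18).
Start: lcm = T0 = 10
Fold in T1=18: gcd(10, 18) = 2; lcm(10, 18) = 10 * 18 / 2 = 180 / 2 = 90
Full cycle length = 90

Answer: 90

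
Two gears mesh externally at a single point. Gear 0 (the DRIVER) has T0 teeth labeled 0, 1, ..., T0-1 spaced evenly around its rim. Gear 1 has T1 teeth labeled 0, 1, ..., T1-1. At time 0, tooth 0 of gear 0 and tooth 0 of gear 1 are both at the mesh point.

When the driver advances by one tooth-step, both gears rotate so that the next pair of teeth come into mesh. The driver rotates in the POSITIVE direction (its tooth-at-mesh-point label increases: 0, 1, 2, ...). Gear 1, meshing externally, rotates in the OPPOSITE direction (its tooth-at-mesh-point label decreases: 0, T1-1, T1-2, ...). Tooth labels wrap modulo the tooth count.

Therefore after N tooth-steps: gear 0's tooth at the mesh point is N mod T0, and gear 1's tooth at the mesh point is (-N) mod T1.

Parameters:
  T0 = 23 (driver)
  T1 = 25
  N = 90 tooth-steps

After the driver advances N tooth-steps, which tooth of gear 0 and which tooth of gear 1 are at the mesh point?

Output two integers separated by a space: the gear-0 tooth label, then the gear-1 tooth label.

Gear 0 (driver, T0=23): tooth at mesh = N mod T0
  90 = 3 * 23 + 21, so 90 mod 23 = 21
  gear 0 tooth = 21
Gear 1 (driven, T1=25): tooth at mesh = (-N) mod T1
  90 = 3 * 25 + 15, so 90 mod 25 = 15
  (-90) mod 25 = (-15) mod 25 = 25 - 15 = 10
Mesh after 90 steps: gear-0 tooth 21 meets gear-1 tooth 10

Answer: 21 10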